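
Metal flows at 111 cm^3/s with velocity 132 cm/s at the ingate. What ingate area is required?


Formula: A_ingate = Q / v  (continuity equation)
A = 111 cm^3/s / 132 cm/s = 0.8409 cm^2


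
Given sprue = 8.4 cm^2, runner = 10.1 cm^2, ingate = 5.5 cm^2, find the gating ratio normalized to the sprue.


Sprue:Runner:Ingate = 1 : 10.1/8.4 : 5.5/8.4 = 1:1.20:0.65

Final answer: 1:1.20:0.65


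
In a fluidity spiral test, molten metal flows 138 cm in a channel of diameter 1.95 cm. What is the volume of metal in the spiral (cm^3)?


Formula: V = pi * (d/2)^2 * L  (cylinder volume)
Radius = 1.95/2 = 0.975 cm
V = pi * 0.975^2 * 138 = 412.1338 cm^3

Answer: 412.1338 cm^3


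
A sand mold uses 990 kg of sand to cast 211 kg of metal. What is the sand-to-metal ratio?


Formula: Sand-to-Metal Ratio = W_sand / W_metal
Ratio = 990 kg / 211 kg = 4.6919

Final answer: 4.6919


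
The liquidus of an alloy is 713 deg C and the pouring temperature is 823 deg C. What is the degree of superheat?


Formula: Superheat = T_pour - T_melt
Superheat = 823 - 713 = 110 deg C

Answer: 110 deg C


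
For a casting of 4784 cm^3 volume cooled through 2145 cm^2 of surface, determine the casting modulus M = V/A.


Formula: Casting Modulus M = V / A
M = 4784 cm^3 / 2145 cm^2 = 2.2303 cm

2.2303 cm


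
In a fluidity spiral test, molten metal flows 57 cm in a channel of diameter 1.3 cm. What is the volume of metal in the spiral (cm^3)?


Formula: V = pi * (d/2)^2 * L  (cylinder volume)
Radius = 1.3/2 = 0.65 cm
V = pi * 0.65^2 * 57 = 75.6574 cm^3

Final answer: 75.6574 cm^3


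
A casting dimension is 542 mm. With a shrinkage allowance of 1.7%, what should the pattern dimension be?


Formula: L_pattern = L_casting * (1 + shrinkage_rate/100)
Shrinkage factor = 1 + 1.7/100 = 1.017
L_pattern = 542 mm * 1.017 = 551.2140 mm

Answer: 551.2140 mm


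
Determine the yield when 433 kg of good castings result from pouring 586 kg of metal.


Formula: Casting Yield = (W_good / W_total) * 100
Yield = (433 kg / 586 kg) * 100 = 73.8908%

Final answer: 73.8908%


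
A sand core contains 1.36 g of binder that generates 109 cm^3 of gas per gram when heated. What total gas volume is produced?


Formula: V_gas = W_binder * gas_evolution_rate
V = 1.36 g * 109 cm^3/g = 148.2400 cm^3

148.2400 cm^3


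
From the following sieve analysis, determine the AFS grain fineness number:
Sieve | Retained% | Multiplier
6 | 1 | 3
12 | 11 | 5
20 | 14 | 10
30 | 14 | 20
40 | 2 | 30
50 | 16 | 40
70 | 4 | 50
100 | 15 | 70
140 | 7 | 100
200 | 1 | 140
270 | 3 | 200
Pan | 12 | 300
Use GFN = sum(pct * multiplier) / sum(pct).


Formula: GFN = sum(pct * multiplier) / sum(pct)
sum(pct * multiplier) = 7468
sum(pct) = 100
GFN = 7468 / 100 = 74.68


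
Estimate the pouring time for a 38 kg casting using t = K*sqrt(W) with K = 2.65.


Formula: t = K * sqrt(W)
sqrt(W) = sqrt(38) = 6.16441
t = 2.65 * 6.16441 = 16.3357 s

Answer: 16.3357 s


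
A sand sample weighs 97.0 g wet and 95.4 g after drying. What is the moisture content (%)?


Formula: MC = (W_wet - W_dry) / W_wet * 100
Water mass = 97.0 - 95.4 = 1.6 g
MC = 1.6 / 97.0 * 100 = 1.6495%

Final answer: 1.6495%


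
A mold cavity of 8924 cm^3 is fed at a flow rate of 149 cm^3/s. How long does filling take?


Formula: t_fill = V_mold / Q_flow
t = 8924 cm^3 / 149 cm^3/s = 59.8926 s

59.8926 s


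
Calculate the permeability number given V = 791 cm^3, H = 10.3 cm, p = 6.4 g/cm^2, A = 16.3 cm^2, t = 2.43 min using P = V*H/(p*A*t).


Formula: Permeability Number P = (V * H) / (p * A * t)
Numerator: V * H = 791 * 10.3 = 8147.3
Denominator: p * A * t = 6.4 * 16.3 * 2.43 = 253.4976
P = 8147.3 / 253.4976 = 32.1396

Answer: 32.1396


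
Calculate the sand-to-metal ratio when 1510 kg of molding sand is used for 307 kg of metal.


Formula: Sand-to-Metal Ratio = W_sand / W_metal
Ratio = 1510 kg / 307 kg = 4.9186

4.9186


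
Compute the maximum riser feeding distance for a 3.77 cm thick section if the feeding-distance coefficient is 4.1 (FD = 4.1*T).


Formula: FD = 4.1 * T  (riser feeding-distance rule)
FD = 4.1 * 3.77 cm = 15.4570 cm

15.4570 cm


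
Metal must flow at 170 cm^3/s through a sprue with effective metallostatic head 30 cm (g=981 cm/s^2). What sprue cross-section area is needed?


Formula: v = sqrt(2*g*h), A = Q/v
Velocity: v = sqrt(2 * 981 * 30) = sqrt(58860) = 242.6108 cm/s
Sprue area: A = Q / v = 170 / 242.6108 = 0.7007 cm^2

Final answer: 0.7007 cm^2


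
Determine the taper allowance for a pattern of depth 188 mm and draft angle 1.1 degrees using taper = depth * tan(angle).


Formula: taper = depth * tan(draft_angle)
tan(1.1 deg) = 0.0192010
taper = 188 mm * 0.0192010 = 3.6098 mm

Final answer: 3.6098 mm


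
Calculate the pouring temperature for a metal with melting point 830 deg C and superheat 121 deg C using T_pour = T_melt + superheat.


Formula: T_pour = T_melt + Superheat
T_pour = 830 + 121 = 951 deg C

Final answer: 951 deg C


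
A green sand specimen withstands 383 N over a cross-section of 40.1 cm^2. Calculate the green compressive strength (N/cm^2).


Formula: Compressive Strength = Force / Area
Strength = 383 N / 40.1 cm^2 = 9.5511 N/cm^2

Answer: 9.5511 N/cm^2


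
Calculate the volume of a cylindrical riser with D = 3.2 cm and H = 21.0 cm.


Formula: V = pi * (D/2)^2 * H  (cylinder volume)
Radius = D/2 = 3.2/2 = 1.6 cm
V = pi * 1.6^2 * 21.0 = 168.8920 cm^3

168.8920 cm^3


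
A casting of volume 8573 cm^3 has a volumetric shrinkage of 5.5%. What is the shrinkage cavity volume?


Formula: V_shrink = V_casting * shrinkage_pct / 100
V_shrink = 8573 cm^3 * 5.5 / 100 = 471.5150 cm^3

Answer: 471.5150 cm^3


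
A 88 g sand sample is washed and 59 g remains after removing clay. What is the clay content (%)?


Formula: Clay% = (W_total - W_washed) / W_total * 100
Clay mass = 88 - 59 = 29 g
Clay% = 29 / 88 * 100 = 32.9545%


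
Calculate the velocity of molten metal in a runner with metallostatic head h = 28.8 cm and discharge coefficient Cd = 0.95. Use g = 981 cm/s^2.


Formula: v = Cd * sqrt(2 * g * h)  (Torricelli with discharge coefficient)
2*g*h = 2 * 981 * 28.8 = 56505.6 cm^2/s^2
sqrt(56505.6) = 237.70907 cm/s
v = 0.95 * 237.70907 = 225.8236 cm/s


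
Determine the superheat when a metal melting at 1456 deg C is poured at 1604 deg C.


Formula: Superheat = T_pour - T_melt
Superheat = 1604 - 1456 = 148 deg C

148 deg C


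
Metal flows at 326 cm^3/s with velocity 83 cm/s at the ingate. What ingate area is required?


Formula: A_ingate = Q / v  (continuity equation)
A = 326 cm^3/s / 83 cm/s = 3.9277 cm^2

Answer: 3.9277 cm^2


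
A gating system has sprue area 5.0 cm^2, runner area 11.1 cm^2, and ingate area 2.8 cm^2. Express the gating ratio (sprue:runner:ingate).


Sprue:Runner:Ingate = 1 : 11.1/5.0 : 2.8/5.0 = 1:2.22:0.56


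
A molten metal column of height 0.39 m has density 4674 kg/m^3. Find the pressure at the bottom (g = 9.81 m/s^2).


Formula: P = rho * g * h
rho * g = 4674 * 9.81 = 45851.94 N/m^3
P = 45851.94 * 0.39 = 17882.2566 Pa

Final answer: 17882.2566 Pa


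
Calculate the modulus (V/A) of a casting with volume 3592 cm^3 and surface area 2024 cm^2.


Formula: Casting Modulus M = V / A
M = 3592 cm^3 / 2024 cm^2 = 1.7747 cm

Final answer: 1.7747 cm


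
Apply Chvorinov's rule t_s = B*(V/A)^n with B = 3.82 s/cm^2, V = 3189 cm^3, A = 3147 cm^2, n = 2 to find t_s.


Formula: t_s = B * (V/A)^n  (Chvorinov's rule, n=2)
Modulus M = V/A = 3189/3147 = 1.013346 cm
M^2 = 1.013346^2 = 1.026870 cm^2
t_s = 3.82 * 1.026870 = 3.9226 s

3.9226 s


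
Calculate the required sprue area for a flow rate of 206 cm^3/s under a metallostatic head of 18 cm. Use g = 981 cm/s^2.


Formula: v = sqrt(2*g*h), A = Q/v
Velocity: v = sqrt(2 * 981 * 18) = sqrt(35316) = 187.9255 cm/s
Sprue area: A = Q / v = 206 / 187.9255 = 1.0962 cm^2


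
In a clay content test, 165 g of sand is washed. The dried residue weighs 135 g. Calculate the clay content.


Formula: Clay% = (W_total - W_washed) / W_total * 100
Clay mass = 165 - 135 = 30 g
Clay% = 30 / 165 * 100 = 18.1818%

18.1818%


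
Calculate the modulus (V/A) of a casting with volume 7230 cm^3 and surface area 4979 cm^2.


Formula: Casting Modulus M = V / A
M = 7230 cm^3 / 4979 cm^2 = 1.4521 cm

Final answer: 1.4521 cm


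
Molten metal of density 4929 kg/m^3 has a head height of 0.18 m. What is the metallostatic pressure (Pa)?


Formula: P = rho * g * h
rho * g = 4929 * 9.81 = 48353.49 N/m^3
P = 48353.49 * 0.18 = 8703.6282 Pa

Final answer: 8703.6282 Pa


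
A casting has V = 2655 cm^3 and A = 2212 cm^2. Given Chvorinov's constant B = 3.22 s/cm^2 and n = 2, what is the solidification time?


Formula: t_s = B * (V/A)^n  (Chvorinov's rule, n=2)
Modulus M = V/A = 2655/2212 = 1.200271 cm
M^2 = 1.200271^2 = 1.440650 cm^2
t_s = 3.22 * 1.440650 = 4.6389 s


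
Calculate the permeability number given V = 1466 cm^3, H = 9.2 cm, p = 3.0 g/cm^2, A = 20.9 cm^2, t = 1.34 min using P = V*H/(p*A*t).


Formula: Permeability Number P = (V * H) / (p * A * t)
Numerator: V * H = 1466 * 9.2 = 13487.2
Denominator: p * A * t = 3.0 * 20.9 * 1.34 = 84.018
P = 13487.2 / 84.018 = 160.5275

Answer: 160.5275


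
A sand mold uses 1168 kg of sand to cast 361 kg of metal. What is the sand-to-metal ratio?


Formula: Sand-to-Metal Ratio = W_sand / W_metal
Ratio = 1168 kg / 361 kg = 3.2355

Answer: 3.2355


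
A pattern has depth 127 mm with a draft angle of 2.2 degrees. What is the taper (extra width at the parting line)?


Formula: taper = depth * tan(draft_angle)
tan(2.2 deg) = 0.0384161
taper = 127 mm * 0.0384161 = 4.8788 mm

Answer: 4.8788 mm


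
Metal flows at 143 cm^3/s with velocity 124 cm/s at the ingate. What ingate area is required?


Formula: A_ingate = Q / v  (continuity equation)
A = 143 cm^3/s / 124 cm/s = 1.1532 cm^2


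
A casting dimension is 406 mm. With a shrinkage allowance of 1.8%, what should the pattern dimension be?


Formula: L_pattern = L_casting * (1 + shrinkage_rate/100)
Shrinkage factor = 1 + 1.8/100 = 1.018
L_pattern = 406 mm * 1.018 = 413.3080 mm

Final answer: 413.3080 mm


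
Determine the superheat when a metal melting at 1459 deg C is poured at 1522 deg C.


Formula: Superheat = T_pour - T_melt
Superheat = 1522 - 1459 = 63 deg C

63 deg C


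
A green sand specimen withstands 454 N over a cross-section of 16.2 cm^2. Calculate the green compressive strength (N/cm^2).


Formula: Compressive Strength = Force / Area
Strength = 454 N / 16.2 cm^2 = 28.0247 N/cm^2

Final answer: 28.0247 N/cm^2


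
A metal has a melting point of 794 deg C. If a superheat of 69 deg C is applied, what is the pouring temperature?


Formula: T_pour = T_melt + Superheat
T_pour = 794 + 69 = 863 deg C

Answer: 863 deg C


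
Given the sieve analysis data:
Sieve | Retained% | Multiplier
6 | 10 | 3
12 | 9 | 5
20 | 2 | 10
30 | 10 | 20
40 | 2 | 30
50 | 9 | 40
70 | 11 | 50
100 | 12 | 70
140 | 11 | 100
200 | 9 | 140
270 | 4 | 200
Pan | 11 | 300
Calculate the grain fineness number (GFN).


Formula: GFN = sum(pct * multiplier) / sum(pct)
sum(pct * multiplier) = 8565
sum(pct) = 100
GFN = 8565 / 100 = 85.65

Answer: 85.65


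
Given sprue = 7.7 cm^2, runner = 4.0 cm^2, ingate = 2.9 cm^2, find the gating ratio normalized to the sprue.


Sprue:Runner:Ingate = 1 : 4.0/7.7 : 2.9/7.7 = 1:0.52:0.38

Final answer: 1:0.52:0.38


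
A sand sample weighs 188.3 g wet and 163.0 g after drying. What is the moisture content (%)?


Formula: MC = (W_wet - W_dry) / W_wet * 100
Water mass = 188.3 - 163.0 = 25.3 g
MC = 25.3 / 188.3 * 100 = 13.4360%

Answer: 13.4360%


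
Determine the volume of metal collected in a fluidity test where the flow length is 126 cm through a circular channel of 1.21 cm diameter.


Formula: V = pi * (d/2)^2 * L  (cylinder volume)
Radius = 1.21/2 = 0.605 cm
V = pi * 0.605^2 * 126 = 144.8876 cm^3

144.8876 cm^3


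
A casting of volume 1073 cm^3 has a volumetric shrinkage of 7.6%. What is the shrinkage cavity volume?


Formula: V_shrink = V_casting * shrinkage_pct / 100
V_shrink = 1073 cm^3 * 7.6 / 100 = 81.5480 cm^3

Final answer: 81.5480 cm^3


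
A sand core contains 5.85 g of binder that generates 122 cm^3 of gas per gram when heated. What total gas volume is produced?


Formula: V_gas = W_binder * gas_evolution_rate
V = 5.85 g * 122 cm^3/g = 713.7000 cm^3

Answer: 713.7000 cm^3


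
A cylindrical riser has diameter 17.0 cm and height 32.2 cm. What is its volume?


Formula: V = pi * (D/2)^2 * H  (cylinder volume)
Radius = D/2 = 17.0/2 = 8.5 cm
V = pi * 8.5^2 * 32.2 = 7308.7582 cm^3


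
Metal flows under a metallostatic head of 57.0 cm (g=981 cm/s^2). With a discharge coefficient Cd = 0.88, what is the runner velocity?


Formula: v = Cd * sqrt(2 * g * h)  (Torricelli with discharge coefficient)
2*g*h = 2 * 981 * 57.0 = 111834.0 cm^2/s^2
sqrt(111834.0) = 334.41591 cm/s
v = 0.88 * 334.41591 = 294.2860 cm/s

Final answer: 294.2860 cm/s


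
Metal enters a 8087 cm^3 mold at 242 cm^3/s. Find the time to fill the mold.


Formula: t_fill = V_mold / Q_flow
t = 8087 cm^3 / 242 cm^3/s = 33.4174 s

Answer: 33.4174 s


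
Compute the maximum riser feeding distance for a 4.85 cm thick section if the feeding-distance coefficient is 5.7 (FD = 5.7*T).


Formula: FD = 5.7 * T  (riser feeding-distance rule)
FD = 5.7 * 4.85 cm = 27.6450 cm

27.6450 cm


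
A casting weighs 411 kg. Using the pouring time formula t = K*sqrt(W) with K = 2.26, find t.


Formula: t = K * sqrt(W)
sqrt(W) = sqrt(411) = 20.27313
t = 2.26 * 20.27313 = 45.8173 s

45.8173 s


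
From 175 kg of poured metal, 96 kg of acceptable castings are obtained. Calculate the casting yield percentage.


Formula: Casting Yield = (W_good / W_total) * 100
Yield = (96 kg / 175 kg) * 100 = 54.8571%

Answer: 54.8571%


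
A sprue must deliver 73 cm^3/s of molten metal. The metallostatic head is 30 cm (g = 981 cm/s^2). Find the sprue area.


Formula: v = sqrt(2*g*h), A = Q/v
Velocity: v = sqrt(2 * 981 * 30) = sqrt(58860) = 242.6108 cm/s
Sprue area: A = Q / v = 73 / 242.6108 = 0.3009 cm^2

0.3009 cm^2


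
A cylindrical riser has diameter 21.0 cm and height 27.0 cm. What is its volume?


Formula: V = pi * (D/2)^2 * H  (cylinder volume)
Radius = D/2 = 21.0/2 = 10.5 cm
V = pi * 10.5^2 * 27.0 = 9351.7359 cm^3

Answer: 9351.7359 cm^3


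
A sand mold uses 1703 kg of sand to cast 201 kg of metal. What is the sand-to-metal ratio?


Formula: Sand-to-Metal Ratio = W_sand / W_metal
Ratio = 1703 kg / 201 kg = 8.4726

8.4726


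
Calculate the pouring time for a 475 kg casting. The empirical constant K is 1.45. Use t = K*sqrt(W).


Formula: t = K * sqrt(W)
sqrt(W) = sqrt(475) = 21.79449
t = 1.45 * 21.79449 = 31.6020 s

31.6020 s


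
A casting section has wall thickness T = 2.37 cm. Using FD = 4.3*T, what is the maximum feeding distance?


Formula: FD = 4.3 * T  (riser feeding-distance rule)
FD = 4.3 * 2.37 cm = 10.1910 cm

Final answer: 10.1910 cm


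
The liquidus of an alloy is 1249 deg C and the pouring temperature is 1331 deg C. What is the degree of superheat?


Formula: Superheat = T_pour - T_melt
Superheat = 1331 - 1249 = 82 deg C


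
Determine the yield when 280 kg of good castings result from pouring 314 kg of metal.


Formula: Casting Yield = (W_good / W_total) * 100
Yield = (280 kg / 314 kg) * 100 = 89.1720%

Final answer: 89.1720%


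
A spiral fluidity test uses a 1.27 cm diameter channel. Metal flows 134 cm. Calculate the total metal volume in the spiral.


Formula: V = pi * (d/2)^2 * L  (cylinder volume)
Radius = 1.27/2 = 0.635 cm
V = pi * 0.635^2 * 134 = 169.7470 cm^3


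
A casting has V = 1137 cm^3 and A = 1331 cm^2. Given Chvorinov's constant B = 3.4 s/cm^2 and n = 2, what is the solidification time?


Formula: t_s = B * (V/A)^n  (Chvorinov's rule, n=2)
Modulus M = V/A = 1137/1331 = 0.854245 cm
M^2 = 0.854245^2 = 0.729735 cm^2
t_s = 3.4 * 0.729735 = 2.4811 s

Final answer: 2.4811 s


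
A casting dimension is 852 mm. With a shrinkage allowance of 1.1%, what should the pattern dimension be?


Formula: L_pattern = L_casting * (1 + shrinkage_rate/100)
Shrinkage factor = 1 + 1.1/100 = 1.011
L_pattern = 852 mm * 1.011 = 861.3720 mm

Answer: 861.3720 mm


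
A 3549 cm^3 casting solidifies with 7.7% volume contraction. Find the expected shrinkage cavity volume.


Formula: V_shrink = V_casting * shrinkage_pct / 100
V_shrink = 3549 cm^3 * 7.7 / 100 = 273.2730 cm^3


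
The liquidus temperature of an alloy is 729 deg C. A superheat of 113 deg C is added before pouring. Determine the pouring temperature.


Formula: T_pour = T_melt + Superheat
T_pour = 729 + 113 = 842 deg C

Answer: 842 deg C


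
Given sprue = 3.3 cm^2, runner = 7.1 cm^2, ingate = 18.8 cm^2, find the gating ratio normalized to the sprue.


Sprue:Runner:Ingate = 1 : 7.1/3.3 : 18.8/3.3 = 1:2.15:5.70

Final answer: 1:2.15:5.70


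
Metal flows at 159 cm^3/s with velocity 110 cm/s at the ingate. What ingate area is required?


Formula: A_ingate = Q / v  (continuity equation)
A = 159 cm^3/s / 110 cm/s = 1.4455 cm^2

Final answer: 1.4455 cm^2


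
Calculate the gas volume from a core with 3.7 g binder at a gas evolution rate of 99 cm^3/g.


Formula: V_gas = W_binder * gas_evolution_rate
V = 3.7 g * 99 cm^3/g = 366.3000 cm^3


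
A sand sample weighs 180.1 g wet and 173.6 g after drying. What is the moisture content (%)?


Formula: MC = (W_wet - W_dry) / W_wet * 100
Water mass = 180.1 - 173.6 = 6.5 g
MC = 6.5 / 180.1 * 100 = 3.6091%


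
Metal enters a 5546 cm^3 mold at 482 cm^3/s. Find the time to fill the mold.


Formula: t_fill = V_mold / Q_flow
t = 5546 cm^3 / 482 cm^3/s = 11.5062 s

Final answer: 11.5062 s


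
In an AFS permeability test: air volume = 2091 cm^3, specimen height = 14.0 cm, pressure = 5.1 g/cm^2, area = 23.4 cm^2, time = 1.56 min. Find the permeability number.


Formula: Permeability Number P = (V * H) / (p * A * t)
Numerator: V * H = 2091 * 14.0 = 29274.0
Denominator: p * A * t = 5.1 * 23.4 * 1.56 = 186.1704
P = 29274.0 / 186.1704 = 157.2430


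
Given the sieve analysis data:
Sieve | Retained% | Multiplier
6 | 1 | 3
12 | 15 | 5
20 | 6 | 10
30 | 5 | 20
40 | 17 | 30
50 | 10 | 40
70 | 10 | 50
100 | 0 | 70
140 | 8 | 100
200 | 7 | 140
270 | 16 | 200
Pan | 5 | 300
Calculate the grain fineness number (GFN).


Formula: GFN = sum(pct * multiplier) / sum(pct)
sum(pct * multiplier) = 8128
sum(pct) = 100
GFN = 8128 / 100 = 81.28

Answer: 81.28


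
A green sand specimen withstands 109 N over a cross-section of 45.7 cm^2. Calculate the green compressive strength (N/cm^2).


Formula: Compressive Strength = Force / Area
Strength = 109 N / 45.7 cm^2 = 2.3851 N/cm^2

2.3851 N/cm^2


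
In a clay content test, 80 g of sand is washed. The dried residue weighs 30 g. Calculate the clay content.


Formula: Clay% = (W_total - W_washed) / W_total * 100
Clay mass = 80 - 30 = 50 g
Clay% = 50 / 80 * 100 = 62.5000%


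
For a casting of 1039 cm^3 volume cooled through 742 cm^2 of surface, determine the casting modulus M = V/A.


Formula: Casting Modulus M = V / A
M = 1039 cm^3 / 742 cm^2 = 1.4003 cm

Final answer: 1.4003 cm


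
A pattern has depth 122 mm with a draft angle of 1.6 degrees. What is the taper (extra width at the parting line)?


Formula: taper = depth * tan(draft_angle)
tan(1.6 deg) = 0.0279325
taper = 122 mm * 0.0279325 = 3.4078 mm

3.4078 mm


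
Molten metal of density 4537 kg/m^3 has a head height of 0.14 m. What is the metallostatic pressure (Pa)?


Formula: P = rho * g * h
rho * g = 4537 * 9.81 = 44507.97 N/m^3
P = 44507.97 * 0.14 = 6231.1158 Pa


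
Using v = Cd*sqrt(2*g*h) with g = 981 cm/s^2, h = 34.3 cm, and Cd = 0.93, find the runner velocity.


Formula: v = Cd * sqrt(2 * g * h)  (Torricelli with discharge coefficient)
2*g*h = 2 * 981 * 34.3 = 67296.6 cm^2/s^2
sqrt(67296.6) = 259.41588 cm/s
v = 0.93 * 259.41588 = 241.2568 cm/s

Final answer: 241.2568 cm/s


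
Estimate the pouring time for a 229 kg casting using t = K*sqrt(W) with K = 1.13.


Formula: t = K * sqrt(W)
sqrt(W) = sqrt(229) = 15.13275
t = 1.13 * 15.13275 = 17.1000 s


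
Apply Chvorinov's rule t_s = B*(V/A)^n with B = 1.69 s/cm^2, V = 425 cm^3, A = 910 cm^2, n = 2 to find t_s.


Formula: t_s = B * (V/A)^n  (Chvorinov's rule, n=2)
Modulus M = V/A = 425/910 = 0.467033 cm
M^2 = 0.467033^2 = 0.218120 cm^2
t_s = 1.69 * 0.218120 = 0.3686 s

Answer: 0.3686 s


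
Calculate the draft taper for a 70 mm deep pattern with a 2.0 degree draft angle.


Formula: taper = depth * tan(draft_angle)
tan(2.0 deg) = 0.0349208
taper = 70 mm * 0.0349208 = 2.4445 mm

2.4445 mm


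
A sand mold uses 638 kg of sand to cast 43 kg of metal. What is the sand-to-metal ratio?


Formula: Sand-to-Metal Ratio = W_sand / W_metal
Ratio = 638 kg / 43 kg = 14.8372

Answer: 14.8372


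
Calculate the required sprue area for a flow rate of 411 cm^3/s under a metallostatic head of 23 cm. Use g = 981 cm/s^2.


Formula: v = sqrt(2*g*h), A = Q/v
Velocity: v = sqrt(2 * 981 * 23) = sqrt(45126) = 212.4288 cm/s
Sprue area: A = Q / v = 411 / 212.4288 = 1.9348 cm^2

Final answer: 1.9348 cm^2


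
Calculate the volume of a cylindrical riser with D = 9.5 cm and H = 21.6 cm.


Formula: V = pi * (D/2)^2 * H  (cylinder volume)
Radius = D/2 = 9.5/2 = 4.75 cm
V = pi * 4.75^2 * 21.6 = 1531.0552 cm^3


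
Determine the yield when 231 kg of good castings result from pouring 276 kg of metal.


Formula: Casting Yield = (W_good / W_total) * 100
Yield = (231 kg / 276 kg) * 100 = 83.6957%

Answer: 83.6957%


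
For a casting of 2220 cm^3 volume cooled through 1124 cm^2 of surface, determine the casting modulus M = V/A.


Formula: Casting Modulus M = V / A
M = 2220 cm^3 / 1124 cm^2 = 1.9751 cm

Final answer: 1.9751 cm


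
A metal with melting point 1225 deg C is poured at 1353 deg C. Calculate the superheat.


Formula: Superheat = T_pour - T_melt
Superheat = 1353 - 1225 = 128 deg C

128 deg C


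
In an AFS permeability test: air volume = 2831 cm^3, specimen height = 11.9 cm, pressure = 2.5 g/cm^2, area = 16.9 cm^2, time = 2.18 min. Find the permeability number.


Formula: Permeability Number P = (V * H) / (p * A * t)
Numerator: V * H = 2831 * 11.9 = 33688.9
Denominator: p * A * t = 2.5 * 16.9 * 2.18 = 92.105
P = 33688.9 / 92.105 = 365.7662


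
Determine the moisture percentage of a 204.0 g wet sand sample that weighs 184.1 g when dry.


Formula: MC = (W_wet - W_dry) / W_wet * 100
Water mass = 204.0 - 184.1 = 19.9 g
MC = 19.9 / 204.0 * 100 = 9.7549%

9.7549%


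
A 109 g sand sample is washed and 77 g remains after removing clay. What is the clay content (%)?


Formula: Clay% = (W_total - W_washed) / W_total * 100
Clay mass = 109 - 77 = 32 g
Clay% = 32 / 109 * 100 = 29.3578%


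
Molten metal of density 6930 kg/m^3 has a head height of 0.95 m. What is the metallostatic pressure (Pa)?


Formula: P = rho * g * h
rho * g = 6930 * 9.81 = 67983.3 N/m^3
P = 67983.3 * 0.95 = 64584.1350 Pa

64584.1350 Pa


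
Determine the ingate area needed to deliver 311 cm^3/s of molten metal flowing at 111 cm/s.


Formula: A_ingate = Q / v  (continuity equation)
A = 311 cm^3/s / 111 cm/s = 2.8018 cm^2


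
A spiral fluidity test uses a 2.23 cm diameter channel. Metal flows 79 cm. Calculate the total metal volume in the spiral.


Formula: V = pi * (d/2)^2 * L  (cylinder volume)
Radius = 2.23/2 = 1.115 cm
V = pi * 1.115^2 * 79 = 308.5508 cm^3

308.5508 cm^3


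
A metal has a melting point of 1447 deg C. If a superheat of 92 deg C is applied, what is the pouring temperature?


Formula: T_pour = T_melt + Superheat
T_pour = 1447 + 92 = 1539 deg C


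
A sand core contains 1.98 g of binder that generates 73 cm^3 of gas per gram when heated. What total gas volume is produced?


Formula: V_gas = W_binder * gas_evolution_rate
V = 1.98 g * 73 cm^3/g = 144.5400 cm^3


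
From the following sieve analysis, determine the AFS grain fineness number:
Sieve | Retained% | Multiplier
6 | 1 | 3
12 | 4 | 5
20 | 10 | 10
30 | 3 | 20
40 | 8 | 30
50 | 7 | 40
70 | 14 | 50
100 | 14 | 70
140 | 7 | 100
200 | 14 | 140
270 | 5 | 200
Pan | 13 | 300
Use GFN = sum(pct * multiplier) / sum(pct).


Formula: GFN = sum(pct * multiplier) / sum(pct)
sum(pct * multiplier) = 9943
sum(pct) = 100
GFN = 9943 / 100 = 99.43

Answer: 99.43


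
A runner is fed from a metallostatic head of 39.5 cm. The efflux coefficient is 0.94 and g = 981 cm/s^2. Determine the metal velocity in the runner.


Formula: v = Cd * sqrt(2 * g * h)  (Torricelli with discharge coefficient)
2*g*h = 2 * 981 * 39.5 = 77499.0 cm^2/s^2
sqrt(77499.0) = 278.38642 cm/s
v = 0.94 * 278.38642 = 261.6832 cm/s

Answer: 261.6832 cm/s


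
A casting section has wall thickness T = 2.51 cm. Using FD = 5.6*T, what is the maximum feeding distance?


Formula: FD = 5.6 * T  (riser feeding-distance rule)
FD = 5.6 * 2.51 cm = 14.0560 cm

Answer: 14.0560 cm


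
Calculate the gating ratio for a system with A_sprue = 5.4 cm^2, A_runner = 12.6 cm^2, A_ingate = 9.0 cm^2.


Sprue:Runner:Ingate = 1 : 12.6/5.4 : 9.0/5.4 = 1:2.33:1.67

Final answer: 1:2.33:1.67


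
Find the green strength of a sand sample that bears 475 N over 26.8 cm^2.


Formula: Compressive Strength = Force / Area
Strength = 475 N / 26.8 cm^2 = 17.7239 N/cm^2

Final answer: 17.7239 N/cm^2


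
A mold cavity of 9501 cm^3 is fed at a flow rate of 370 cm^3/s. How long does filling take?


Formula: t_fill = V_mold / Q_flow
t = 9501 cm^3 / 370 cm^3/s = 25.6784 s


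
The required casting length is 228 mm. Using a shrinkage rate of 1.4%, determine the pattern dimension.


Formula: L_pattern = L_casting * (1 + shrinkage_rate/100)
Shrinkage factor = 1 + 1.4/100 = 1.014
L_pattern = 228 mm * 1.014 = 231.1920 mm

Answer: 231.1920 mm


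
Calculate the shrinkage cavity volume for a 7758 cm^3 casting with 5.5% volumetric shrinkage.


Formula: V_shrink = V_casting * shrinkage_pct / 100
V_shrink = 7758 cm^3 * 5.5 / 100 = 426.6900 cm^3


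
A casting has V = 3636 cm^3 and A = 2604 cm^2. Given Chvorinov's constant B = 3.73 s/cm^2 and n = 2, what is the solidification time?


Formula: t_s = B * (V/A)^n  (Chvorinov's rule, n=2)
Modulus M = V/A = 3636/2604 = 1.396313 cm
M^2 = 1.396313^2 = 1.949690 cm^2
t_s = 3.73 * 1.949690 = 7.2723 s

Answer: 7.2723 s


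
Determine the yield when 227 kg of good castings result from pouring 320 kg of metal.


Formula: Casting Yield = (W_good / W_total) * 100
Yield = (227 kg / 320 kg) * 100 = 70.9375%

Answer: 70.9375%


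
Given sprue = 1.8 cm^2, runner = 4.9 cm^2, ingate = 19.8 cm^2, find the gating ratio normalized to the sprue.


Sprue:Runner:Ingate = 1 : 4.9/1.8 : 19.8/1.8 = 1:2.72:11.00


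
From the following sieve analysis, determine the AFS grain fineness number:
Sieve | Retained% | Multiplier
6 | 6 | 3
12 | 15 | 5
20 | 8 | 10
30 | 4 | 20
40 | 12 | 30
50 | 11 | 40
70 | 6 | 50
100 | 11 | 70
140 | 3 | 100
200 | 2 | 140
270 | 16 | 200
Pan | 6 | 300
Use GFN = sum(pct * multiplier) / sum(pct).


Formula: GFN = sum(pct * multiplier) / sum(pct)
sum(pct * multiplier) = 7703
sum(pct) = 100
GFN = 7703 / 100 = 77.03

Final answer: 77.03


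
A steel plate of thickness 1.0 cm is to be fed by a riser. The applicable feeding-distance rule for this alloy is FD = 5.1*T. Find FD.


Formula: FD = 5.1 * T  (riser feeding-distance rule)
FD = 5.1 * 1.0 cm = 5.1000 cm


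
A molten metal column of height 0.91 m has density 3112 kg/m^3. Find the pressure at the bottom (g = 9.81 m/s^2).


Formula: P = rho * g * h
rho * g = 3112 * 9.81 = 30528.72 N/m^3
P = 30528.72 * 0.91 = 27781.1352 Pa


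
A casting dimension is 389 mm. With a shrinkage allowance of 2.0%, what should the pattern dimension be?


Formula: L_pattern = L_casting * (1 + shrinkage_rate/100)
Shrinkage factor = 1 + 2.0/100 = 1.02
L_pattern = 389 mm * 1.02 = 396.7800 mm

396.7800 mm


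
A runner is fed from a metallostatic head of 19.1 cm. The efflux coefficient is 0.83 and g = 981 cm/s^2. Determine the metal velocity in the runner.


Formula: v = Cd * sqrt(2 * g * h)  (Torricelli with discharge coefficient)
2*g*h = 2 * 981 * 19.1 = 37474.2 cm^2/s^2
sqrt(37474.2) = 193.58254 cm/s
v = 0.83 * 193.58254 = 160.6735 cm/s

Final answer: 160.6735 cm/s


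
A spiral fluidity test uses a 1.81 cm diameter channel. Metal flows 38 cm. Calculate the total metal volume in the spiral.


Formula: V = pi * (d/2)^2 * L  (cylinder volume)
Radius = 1.81/2 = 0.905 cm
V = pi * 0.905^2 * 38 = 97.7756 cm^3

97.7756 cm^3


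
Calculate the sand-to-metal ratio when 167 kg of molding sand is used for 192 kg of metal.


Formula: Sand-to-Metal Ratio = W_sand / W_metal
Ratio = 167 kg / 192 kg = 0.8698

0.8698


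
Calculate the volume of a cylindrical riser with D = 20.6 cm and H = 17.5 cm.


Formula: V = pi * (D/2)^2 * H  (cylinder volume)
Radius = D/2 = 20.6/2 = 10.3 cm
V = pi * 10.3^2 * 17.5 = 5832.6024 cm^3


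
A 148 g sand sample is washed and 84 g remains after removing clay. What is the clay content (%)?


Formula: Clay% = (W_total - W_washed) / W_total * 100
Clay mass = 148 - 84 = 64 g
Clay% = 64 / 148 * 100 = 43.2432%

Answer: 43.2432%


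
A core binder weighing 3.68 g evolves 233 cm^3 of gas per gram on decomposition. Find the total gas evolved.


Formula: V_gas = W_binder * gas_evolution_rate
V = 3.68 g * 233 cm^3/g = 857.4400 cm^3


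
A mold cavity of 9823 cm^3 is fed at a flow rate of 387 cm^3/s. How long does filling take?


Formula: t_fill = V_mold / Q_flow
t = 9823 cm^3 / 387 cm^3/s = 25.3824 s

Answer: 25.3824 s


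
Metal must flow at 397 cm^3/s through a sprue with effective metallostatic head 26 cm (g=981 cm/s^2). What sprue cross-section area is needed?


Formula: v = sqrt(2*g*h), A = Q/v
Velocity: v = sqrt(2 * 981 * 26) = sqrt(51012) = 225.8584 cm/s
Sprue area: A = Q / v = 397 / 225.8584 = 1.7577 cm^2

1.7577 cm^2


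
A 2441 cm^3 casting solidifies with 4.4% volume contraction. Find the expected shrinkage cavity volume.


Formula: V_shrink = V_casting * shrinkage_pct / 100
V_shrink = 2441 cm^3 * 4.4 / 100 = 107.4040 cm^3

Answer: 107.4040 cm^3


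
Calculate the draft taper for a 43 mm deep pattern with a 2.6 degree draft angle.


Formula: taper = depth * tan(draft_angle)
tan(2.6 deg) = 0.0454097
taper = 43 mm * 0.0454097 = 1.9526 mm

1.9526 mm


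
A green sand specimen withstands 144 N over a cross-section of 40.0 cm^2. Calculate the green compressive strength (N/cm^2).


Formula: Compressive Strength = Force / Area
Strength = 144 N / 40.0 cm^2 = 3.6000 N/cm^2

3.6000 N/cm^2


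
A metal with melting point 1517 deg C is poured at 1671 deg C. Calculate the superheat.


Formula: Superheat = T_pour - T_melt
Superheat = 1671 - 1517 = 154 deg C

Final answer: 154 deg C


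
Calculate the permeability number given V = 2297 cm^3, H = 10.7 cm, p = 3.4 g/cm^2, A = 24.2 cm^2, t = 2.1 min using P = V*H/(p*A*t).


Formula: Permeability Number P = (V * H) / (p * A * t)
Numerator: V * H = 2297 * 10.7 = 24577.9
Denominator: p * A * t = 3.4 * 24.2 * 2.1 = 172.788
P = 24577.9 / 172.788 = 142.2431


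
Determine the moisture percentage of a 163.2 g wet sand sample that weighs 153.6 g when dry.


Formula: MC = (W_wet - W_dry) / W_wet * 100
Water mass = 163.2 - 153.6 = 9.6 g
MC = 9.6 / 163.2 * 100 = 5.8824%


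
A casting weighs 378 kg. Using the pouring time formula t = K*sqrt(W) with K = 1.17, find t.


Formula: t = K * sqrt(W)
sqrt(W) = sqrt(378) = 19.44222
t = 1.17 * 19.44222 = 22.7474 s

Final answer: 22.7474 s


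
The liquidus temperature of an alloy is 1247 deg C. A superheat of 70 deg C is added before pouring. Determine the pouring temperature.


Formula: T_pour = T_melt + Superheat
T_pour = 1247 + 70 = 1317 deg C

Answer: 1317 deg C


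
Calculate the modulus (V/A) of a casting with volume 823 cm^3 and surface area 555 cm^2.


Formula: Casting Modulus M = V / A
M = 823 cm^3 / 555 cm^2 = 1.4829 cm


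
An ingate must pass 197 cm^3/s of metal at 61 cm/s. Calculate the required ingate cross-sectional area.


Formula: A_ingate = Q / v  (continuity equation)
A = 197 cm^3/s / 61 cm/s = 3.2295 cm^2


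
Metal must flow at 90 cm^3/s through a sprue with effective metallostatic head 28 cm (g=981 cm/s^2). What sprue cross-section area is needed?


Formula: v = sqrt(2*g*h), A = Q/v
Velocity: v = sqrt(2 * 981 * 28) = sqrt(54936) = 234.3843 cm/s
Sprue area: A = Q / v = 90 / 234.3843 = 0.3840 cm^2


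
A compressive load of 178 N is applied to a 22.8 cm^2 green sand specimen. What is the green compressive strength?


Formula: Compressive Strength = Force / Area
Strength = 178 N / 22.8 cm^2 = 7.8070 N/cm^2

Answer: 7.8070 N/cm^2


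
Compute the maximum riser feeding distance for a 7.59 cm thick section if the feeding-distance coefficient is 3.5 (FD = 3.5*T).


Formula: FD = 3.5 * T  (riser feeding-distance rule)
FD = 3.5 * 7.59 cm = 26.5650 cm

Answer: 26.5650 cm


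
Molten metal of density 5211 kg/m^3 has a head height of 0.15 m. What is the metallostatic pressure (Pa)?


Formula: P = rho * g * h
rho * g = 5211 * 9.81 = 51119.91 N/m^3
P = 51119.91 * 0.15 = 7667.9865 Pa

Answer: 7667.9865 Pa


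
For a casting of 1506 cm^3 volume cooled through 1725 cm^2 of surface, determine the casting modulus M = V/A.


Formula: Casting Modulus M = V / A
M = 1506 cm^3 / 1725 cm^2 = 0.8730 cm

Final answer: 0.8730 cm


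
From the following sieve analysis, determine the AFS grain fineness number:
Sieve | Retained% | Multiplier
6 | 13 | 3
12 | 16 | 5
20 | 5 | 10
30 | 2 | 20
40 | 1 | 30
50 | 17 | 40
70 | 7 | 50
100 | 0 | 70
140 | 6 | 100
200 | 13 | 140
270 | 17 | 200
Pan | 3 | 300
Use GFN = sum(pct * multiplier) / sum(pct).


Formula: GFN = sum(pct * multiplier) / sum(pct)
sum(pct * multiplier) = 7989
sum(pct) = 100
GFN = 7989 / 100 = 79.89


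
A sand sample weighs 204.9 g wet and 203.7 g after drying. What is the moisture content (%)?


Formula: MC = (W_wet - W_dry) / W_wet * 100
Water mass = 204.9 - 203.7 = 1.2 g
MC = 1.2 / 204.9 * 100 = 0.5857%


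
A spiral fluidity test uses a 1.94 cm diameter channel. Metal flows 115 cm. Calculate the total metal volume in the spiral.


Formula: V = pi * (d/2)^2 * L  (cylinder volume)
Radius = 1.94/2 = 0.97 cm
V = pi * 0.97^2 * 115 = 339.9313 cm^3

Final answer: 339.9313 cm^3


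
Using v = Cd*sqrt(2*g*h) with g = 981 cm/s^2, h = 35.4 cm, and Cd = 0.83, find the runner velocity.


Formula: v = Cd * sqrt(2 * g * h)  (Torricelli with discharge coefficient)
2*g*h = 2 * 981 * 35.4 = 69454.8 cm^2/s^2
sqrt(69454.8) = 263.54279 cm/s
v = 0.83 * 263.54279 = 218.7405 cm/s

218.7405 cm/s


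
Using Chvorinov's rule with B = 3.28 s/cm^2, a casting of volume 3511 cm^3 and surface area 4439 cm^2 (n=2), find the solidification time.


Formula: t_s = B * (V/A)^n  (Chvorinov's rule, n=2)
Modulus M = V/A = 3511/4439 = 0.790944 cm
M^2 = 0.790944^2 = 0.625592 cm^2
t_s = 3.28 * 0.625592 = 2.0519 s

Final answer: 2.0519 s


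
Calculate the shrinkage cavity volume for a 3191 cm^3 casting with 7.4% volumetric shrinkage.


Formula: V_shrink = V_casting * shrinkage_pct / 100
V_shrink = 3191 cm^3 * 7.4 / 100 = 236.1340 cm^3


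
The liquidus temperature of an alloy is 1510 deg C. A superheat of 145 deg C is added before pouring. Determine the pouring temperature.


Formula: T_pour = T_melt + Superheat
T_pour = 1510 + 145 = 1655 deg C

Final answer: 1655 deg C


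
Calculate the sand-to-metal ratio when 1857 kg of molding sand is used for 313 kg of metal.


Formula: Sand-to-Metal Ratio = W_sand / W_metal
Ratio = 1857 kg / 313 kg = 5.9329

5.9329


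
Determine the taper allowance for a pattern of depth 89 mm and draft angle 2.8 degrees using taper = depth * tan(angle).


Formula: taper = depth * tan(draft_angle)
tan(2.8 deg) = 0.0489082
taper = 89 mm * 0.0489082 = 4.3528 mm


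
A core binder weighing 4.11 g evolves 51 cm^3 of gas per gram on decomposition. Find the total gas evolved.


Formula: V_gas = W_binder * gas_evolution_rate
V = 4.11 g * 51 cm^3/g = 209.6100 cm^3


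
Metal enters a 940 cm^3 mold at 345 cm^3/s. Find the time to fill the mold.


Formula: t_fill = V_mold / Q_flow
t = 940 cm^3 / 345 cm^3/s = 2.7246 s

Final answer: 2.7246 s


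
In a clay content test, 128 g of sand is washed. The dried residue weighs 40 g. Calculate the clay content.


Formula: Clay% = (W_total - W_washed) / W_total * 100
Clay mass = 128 - 40 = 88 g
Clay% = 88 / 128 * 100 = 68.7500%

Answer: 68.7500%


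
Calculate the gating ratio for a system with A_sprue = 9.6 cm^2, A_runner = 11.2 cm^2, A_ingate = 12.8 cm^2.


Sprue:Runner:Ingate = 1 : 11.2/9.6 : 12.8/9.6 = 1:1.17:1.33


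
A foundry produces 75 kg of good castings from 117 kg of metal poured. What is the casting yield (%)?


Formula: Casting Yield = (W_good / W_total) * 100
Yield = (75 kg / 117 kg) * 100 = 64.1026%


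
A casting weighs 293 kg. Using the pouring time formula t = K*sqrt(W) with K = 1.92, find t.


Formula: t = K * sqrt(W)
sqrt(W) = sqrt(293) = 17.11724
t = 1.92 * 17.11724 = 32.8651 s

Answer: 32.8651 s


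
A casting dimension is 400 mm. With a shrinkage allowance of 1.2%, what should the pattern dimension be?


Formula: L_pattern = L_casting * (1 + shrinkage_rate/100)
Shrinkage factor = 1 + 1.2/100 = 1.012
L_pattern = 400 mm * 1.012 = 404.8000 mm

Final answer: 404.8000 mm


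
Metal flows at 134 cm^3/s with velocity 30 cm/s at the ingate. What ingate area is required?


Formula: A_ingate = Q / v  (continuity equation)
A = 134 cm^3/s / 30 cm/s = 4.4667 cm^2


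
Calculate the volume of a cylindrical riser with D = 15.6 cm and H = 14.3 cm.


Formula: V = pi * (D/2)^2 * H  (cylinder volume)
Radius = D/2 = 15.6/2 = 7.8 cm
V = pi * 7.8^2 * 14.3 = 2733.2233 cm^3

2733.2233 cm^3


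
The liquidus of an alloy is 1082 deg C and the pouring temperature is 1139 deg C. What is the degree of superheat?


Formula: Superheat = T_pour - T_melt
Superheat = 1139 - 1082 = 57 deg C

Answer: 57 deg C


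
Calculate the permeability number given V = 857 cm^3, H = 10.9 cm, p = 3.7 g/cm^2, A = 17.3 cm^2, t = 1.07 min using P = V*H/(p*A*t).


Formula: Permeability Number P = (V * H) / (p * A * t)
Numerator: V * H = 857 * 10.9 = 9341.3
Denominator: p * A * t = 3.7 * 17.3 * 1.07 = 68.4907
P = 9341.3 / 68.4907 = 136.3879

Answer: 136.3879


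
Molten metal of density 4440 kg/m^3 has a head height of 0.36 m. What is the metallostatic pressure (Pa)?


Formula: P = rho * g * h
rho * g = 4440 * 9.81 = 43556.4 N/m^3
P = 43556.4 * 0.36 = 15680.3040 Pa

15680.3040 Pa


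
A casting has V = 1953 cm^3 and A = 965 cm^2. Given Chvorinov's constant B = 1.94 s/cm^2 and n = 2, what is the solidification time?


Formula: t_s = B * (V/A)^n  (Chvorinov's rule, n=2)
Modulus M = V/A = 1953/965 = 2.023834 cm
M^2 = 2.023834^2 = 4.095904 cm^2
t_s = 1.94 * 4.095904 = 7.9461 s


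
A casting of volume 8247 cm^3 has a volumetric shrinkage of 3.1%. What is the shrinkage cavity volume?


Formula: V_shrink = V_casting * shrinkage_pct / 100
V_shrink = 8247 cm^3 * 3.1 / 100 = 255.6570 cm^3


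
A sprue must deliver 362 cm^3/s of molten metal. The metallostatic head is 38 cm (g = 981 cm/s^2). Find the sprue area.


Formula: v = sqrt(2*g*h), A = Q/v
Velocity: v = sqrt(2 * 981 * 38) = sqrt(74556) = 273.0494 cm/s
Sprue area: A = Q / v = 362 / 273.0494 = 1.3258 cm^2


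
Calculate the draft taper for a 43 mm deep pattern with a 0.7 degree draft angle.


Formula: taper = depth * tan(draft_angle)
tan(0.7 deg) = 0.0122179
taper = 43 mm * 0.0122179 = 0.5254 mm

Final answer: 0.5254 mm
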